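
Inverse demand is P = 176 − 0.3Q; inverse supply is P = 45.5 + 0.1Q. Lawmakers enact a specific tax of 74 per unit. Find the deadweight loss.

6845

Competitive equilibrium: 176 − 0.3Q = 45.5 + 0.1Q → Q* = 326.25, P* = 78.125.
With the tax, the buyer price exceeds the seller price by 74: (176 − 0.3Q) − (45.5 + 0.1Q) = 74 → Q' = 141.25.
ΔQ = 326.25 − 141.25 = 185; the wedge equals the tax, 74.
DWL = ½ × 185 × 74 = 6845.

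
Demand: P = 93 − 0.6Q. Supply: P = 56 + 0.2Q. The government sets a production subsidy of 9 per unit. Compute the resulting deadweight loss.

Competitive equilibrium: 93 − 0.6Q = 56 + 0.2Q → Q* = 46.25, P* = 65.25.
The subsidy lowers effective supply by 9: P = 47 + 0.2Q.
New quantity: 93 − 0.6Q = 47 + 0.2Q → Q' = 57.5.
Overproduction ΔQ = 57.5 − 46.25 = 11.25; wedge = subsidy = 9.
Welfare loss = ½ × 11.25 × 9 = 50.625.

50.625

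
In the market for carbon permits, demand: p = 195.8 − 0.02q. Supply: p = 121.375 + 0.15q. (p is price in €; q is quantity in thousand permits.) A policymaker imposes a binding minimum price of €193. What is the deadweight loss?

€7537.91 thousand

Competitive equilibrium: 195.8 − 0.02q = 121.375 + 0.15q → q* = 437.7941, p* = 187.0441.
At the floor p = 193, quantity demanded = (195.8 − 193)/0.02 = 140.
Sellers' marginal cost at q' = 140: 121.375 + 0.15·140 = 142.375.
Δq = 437.7941 − 140 = 297.7941; wedge = 193 − 142.375 = 50.625.
Welfare loss = ½ × 297.7941 × 50.625 = €7537.91 thousand.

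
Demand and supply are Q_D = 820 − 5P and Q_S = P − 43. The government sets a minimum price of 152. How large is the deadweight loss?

In inverse form: demand P = 164 − 0.2Q, supply P = 43 + Q.
Competitive equilibrium: 164 − 0.2Q = 43 + Q → Q* = 100.8333, P* = 143.8333.
At the floor P = 152, quantity demanded = (164 − 152)/0.2 = 60.
Sellers' marginal cost at Q' = 60: 43 + 1·60 = 103.
ΔQ = 100.8333 − 60 = 40.8333; wedge = 152 − 103 = 49.
DWL = ½ × 40.8333 × 49 = 1000.42.

1000.42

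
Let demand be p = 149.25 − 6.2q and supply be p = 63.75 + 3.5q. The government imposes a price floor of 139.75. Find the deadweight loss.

257.20

Competitive equilibrium: 149.25 − 6.2q = 63.75 + 3.5q → q* = 8.81443, p* = 94.60052.
At the floor p = 139.75, quantity demanded = (149.25 − 139.75)/6.2 = 1.53226.
Sellers' marginal cost at q' = 1.53226: 63.75 + 3.5·1.53226 = 69.11291.
Δq = 8.81443 − 1.53226 = 7.28217; wedge = 139.75 − 69.11291 = 70.63709.
DWL = ½ × 7.28217 × 70.63709 = 257.20.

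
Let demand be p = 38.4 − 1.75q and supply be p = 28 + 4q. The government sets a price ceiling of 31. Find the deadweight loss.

Competitive equilibrium: 38.4 − 1.75q = 28 + 4q → q* = 1.8087, p* = 35.2348.
At the ceiling p = 31, quantity supplied = (31 − 28)/4 = 0.75.
Willingness to pay at q' = 0.75: 38.4 − 1.75·0.75 = 37.0875.
Δq = 1.8087 − 0.75 = 1.0587; wedge = 37.0875 − 31 = 6.0875.
The triangle = ½ × 1.0587 × 6.0875 = 3.22.

3.22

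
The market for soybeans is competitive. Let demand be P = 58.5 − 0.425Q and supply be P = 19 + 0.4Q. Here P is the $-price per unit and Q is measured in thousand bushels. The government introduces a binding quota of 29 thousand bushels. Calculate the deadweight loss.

Competitive equilibrium: 58.5 − 0.425Q = 19 + 0.4Q → Q* = 47.8788, P* = 38.1515.
At Q = 29: demand price = 58.5 − 0.425·29 = 46.175; supply price = 19 + 0.4·29 = 30.6.
ΔQ = 47.8788 − 29 = 18.8788; wedge = 46.175 − 30.6 = 15.575.
DWL = ½ × 18.8788 × 15.575 = $147.02 thousand.

$147.02 thousand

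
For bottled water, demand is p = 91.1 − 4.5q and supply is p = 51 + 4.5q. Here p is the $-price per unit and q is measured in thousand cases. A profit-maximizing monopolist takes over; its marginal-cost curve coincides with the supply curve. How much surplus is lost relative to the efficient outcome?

Competitive equilibrium: 91.1 − 4.5q = 51 + 4.5q → q* = 4.4556, p* = 71.05.
Marginal revenue: MR = 91.1 − 9q. Set MR = MC: 91.1 − 9q = 51 + 4.5q → q_m = 2.9704.
Price p_m = 91.1 − 4.5·2.9704 = 77.7332; MC(q_m) = 51 + 4.5·2.9704 = 64.3668.
Competitive q* = 4.4556, so Δq = 1.4852; wedge = 77.7332 − 64.3668 = 13.3664.
Welfare loss = ½ × 1.4852 × 13.3664 = $9.93 thousand.

$9.93 thousand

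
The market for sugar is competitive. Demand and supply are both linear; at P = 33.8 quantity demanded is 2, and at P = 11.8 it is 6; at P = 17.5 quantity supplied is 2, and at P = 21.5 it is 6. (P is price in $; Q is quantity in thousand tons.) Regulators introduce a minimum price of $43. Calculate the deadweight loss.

Demand slope = (11.8 − 33.8)/(6 − 2) = −5.5, so P = 44.8 − 5.5Q.
Supply slope = (21.5 − 17.5)/(6 − 2) = 1, so P = 15.5 + Q.
Competitive equilibrium: 44.8 − 5.5Q = 15.5 + Q → Q* = 4.5077, P* = 20.0077.
At the floor P = 43, quantity demanded = (44.8 − 43)/5.5 = 0.3273.
Sellers' marginal cost at Q' = 0.3273: 15.5 + 1·0.3273 = 15.8273.
ΔQ = 4.5077 − 0.3273 = 4.1804; wedge = 43 − 15.8273 = 27.1727.
The triangle = ½ × 4.1804 × 27.1727 = $56.80 thousand.

$56.80 thousand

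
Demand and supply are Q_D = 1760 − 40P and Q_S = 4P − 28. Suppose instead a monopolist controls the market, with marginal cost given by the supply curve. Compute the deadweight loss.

17.29

In inverse form: demand P = 44 − 0.025Q, supply P = 7 + 0.25Q.
Competitive equilibrium: 44 − 0.025Q = 7 + 0.25Q → Q* = 134.5455, P* = 40.6364.
Marginal revenue: MR = 44 − 0.05Q. Set MR = MC: 44 − 0.05Q = 7 + 0.25Q → Q_m = 123.3333.
Price P_m = 44 − 0.025·123.3333 = 40.9167; MC(Q_m) = 7 + 0.25·123.3333 = 37.8333.
Competitive Q* = 134.5455, so ΔQ = 11.2122; wedge = 40.9167 − 37.8333 = 3.0834.
The triangle = ½ × 11.2122 × 3.0834 = 17.29.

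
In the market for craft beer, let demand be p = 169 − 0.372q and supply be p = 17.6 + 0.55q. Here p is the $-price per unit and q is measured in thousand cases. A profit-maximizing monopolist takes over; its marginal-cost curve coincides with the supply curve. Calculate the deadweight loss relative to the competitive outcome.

$1027.33 thousand

Competitive equilibrium: 169 − 0.372q = 17.6 + 0.55q → q* = 164.2082, p* = 107.9145.
Marginal revenue: MR = 169 − 0.744q. Set MR = MC: 169 − 0.744q = 17.6 + 0.55q → q_m = 117.0015.
Price p_m = 169 − 0.372·117.0015 = 125.4754; MC(q_m) = 17.6 + 0.55·117.0015 = 81.9508.
Competitive q* = 164.2082, so Δq = 47.2067; wedge = 125.4754 − 81.9508 = 43.5246.
The triangle = ½ × 47.2067 × 43.5246 = $1027.33 thousand.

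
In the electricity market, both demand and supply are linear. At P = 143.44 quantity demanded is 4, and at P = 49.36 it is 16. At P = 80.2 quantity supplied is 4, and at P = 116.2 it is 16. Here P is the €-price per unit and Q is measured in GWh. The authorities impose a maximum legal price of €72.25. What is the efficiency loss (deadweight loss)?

€390.12

Demand slope = (49.36 − 143.44)/(16 − 4) = −7.84, so P = 174.8 − 7.84Q.
Supply slope = (116.2 − 80.2)/(16 − 4) = 3, so P = 68.2 + 3Q.
Competitive equilibrium: 174.8 − 7.84Q = 68.2 + 3Q → Q* = 9.8339, P* = 97.7018.
At the ceiling P = 72.25, quantity supplied = (72.25 − 68.2)/3 = 1.35.
Willingness to pay at Q' = 1.35: 174.8 − 7.84·1.35 = 164.216.
ΔQ = 9.8339 − 1.35 = 8.4839; wedge = 164.216 − 72.25 = 91.966.
Deadweight loss = ½ × 8.4839 × 91.966 = €390.12.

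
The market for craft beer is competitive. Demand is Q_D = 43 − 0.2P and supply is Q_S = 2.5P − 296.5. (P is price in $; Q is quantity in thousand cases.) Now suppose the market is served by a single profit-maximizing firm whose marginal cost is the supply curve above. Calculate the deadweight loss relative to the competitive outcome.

$198.89 thousand

In inverse form: demand P = 215 − 5Q, supply P = 118.6 + 0.4Q.
Competitive equilibrium: 215 − 5Q = 118.6 + 0.4Q → Q* = 17.8519, P* = 125.7407.
Marginal revenue: MR = 215 − 10Q. Set MR = MC: 215 − 10Q = 118.6 + 0.4Q → Q_m = 9.2692.
Price P_m = 215 − 5·9.2692 = 168.654; MC(Q_m) = 118.6 + 0.4·9.2692 = 122.3077.
Competitive Q* = 17.8519, so ΔQ = 8.5827; wedge = 168.654 − 122.3077 = 46.3463.
The triangle = ½ × 8.5827 × 46.3463 = $198.89 thousand.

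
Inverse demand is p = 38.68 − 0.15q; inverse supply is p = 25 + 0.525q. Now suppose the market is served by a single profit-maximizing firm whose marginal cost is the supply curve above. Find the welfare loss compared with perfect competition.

Competitive equilibrium: 38.68 − 0.15q = 25 + 0.525q → q* = 20.2667, p* = 35.64.
Marginal revenue: MR = 38.68 − 0.3q. Set MR = MC: 38.68 − 0.3q = 25 + 0.525q → q_m = 16.5818.
Price p_m = 38.68 − 0.15·16.5818 = 36.1927; MC(q_m) = 25 + 0.525·16.5818 = 33.7054.
Competitive q* = 20.2667, so Δq = 3.6849; wedge = 36.1927 − 33.7054 = 2.4873.
The triangle = ½ × 3.6849 × 2.4873 = 4.58.

4.58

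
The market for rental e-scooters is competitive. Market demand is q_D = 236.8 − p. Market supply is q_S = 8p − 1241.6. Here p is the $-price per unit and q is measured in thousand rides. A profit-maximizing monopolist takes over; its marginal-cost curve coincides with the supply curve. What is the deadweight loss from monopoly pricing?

$655.36 thousand

In inverse form: demand p = 236.8 − q, supply p = 155.2 + 0.125q.
Competitive equilibrium: 236.8 − q = 155.2 + 0.125q → q* = 72.5333, p* = 164.2667.
Marginal revenue: MR = 236.8 − 2q. Set MR = MC: 236.8 − 2q = 155.2 + 0.125q → q_m = 38.4.
Price p_m = 236.8 − 1·38.4 = 198.4; MC(q_m) = 155.2 + 0.125·38.4 = 160.
Competitive q* = 72.5333, so Δq = 34.1333; wedge = 198.4 − 160 = 38.4.
The triangle = ½ × 34.1333 × 38.4 = $655.36 thousand.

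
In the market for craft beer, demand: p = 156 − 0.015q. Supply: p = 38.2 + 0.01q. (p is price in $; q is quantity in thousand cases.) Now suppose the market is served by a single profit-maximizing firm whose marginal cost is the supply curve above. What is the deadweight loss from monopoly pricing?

$39028.61 thousand

Competitive equilibrium: 156 − 0.015q = 38.2 + 0.01q → q* = 4712, p* = 85.32.
Marginal revenue: MR = 156 − 0.03q. Set MR = MC: 156 − 0.03q = 38.2 + 0.01q → q_m = 2945.
Price p_m = 156 − 0.015·2945 = 111.825; MC(q_m) = 38.2 + 0.01·2945 = 67.65.
Competitive q* = 4712, so Δq = 1767; wedge = 111.825 − 67.65 = 44.175.
DWL = ½ × 1767 × 44.175 = $39028.61 thousand.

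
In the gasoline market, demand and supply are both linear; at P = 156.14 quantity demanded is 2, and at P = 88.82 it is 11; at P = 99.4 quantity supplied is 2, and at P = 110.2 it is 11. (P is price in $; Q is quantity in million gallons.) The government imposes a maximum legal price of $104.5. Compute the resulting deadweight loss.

Demand slope = (88.82 − 156.14)/(11 − 2) = −7.48, so P = 171.1 − 7.48Q.
Supply slope = (110.2 − 99.4)/(11 − 2) = 1.2, so P = 97 + 1.2Q.
Competitive equilibrium: 171.1 − 7.48Q = 97 + 1.2Q → Q* = 8.5369, P* = 107.2442.
At the ceiling P = 104.5, quantity supplied = (104.5 − 97)/1.2 = 6.25.
Willingness to pay at Q' = 6.25: 171.1 − 7.48·6.25 = 124.35.
ΔQ = 8.5369 − 6.25 = 2.2869; wedge = 124.35 − 104.5 = 19.85.
The triangle = ½ × 2.2869 × 19.85 = $22.70 million.

$22.70 million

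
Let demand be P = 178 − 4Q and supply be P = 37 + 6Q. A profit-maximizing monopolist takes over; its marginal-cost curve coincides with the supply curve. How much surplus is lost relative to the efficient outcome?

Competitive equilibrium: 178 − 4Q = 37 + 6Q → Q* = 14.1, P* = 121.6.
Marginal revenue: MR = 178 − 8Q. Set MR = MC: 178 − 8Q = 37 + 6Q → Q_m = 10.0714.
Price P_m = 178 − 4·10.0714 = 137.7144; MC(Q_m) = 37 + 6·10.0714 = 97.4284.
Competitive Q* = 14.1, so ΔQ = 4.0286; wedge = 137.7144 − 97.4284 = 40.286.
Deadweight loss = ½ × 4.0286 × 40.286 = 81.15.

81.15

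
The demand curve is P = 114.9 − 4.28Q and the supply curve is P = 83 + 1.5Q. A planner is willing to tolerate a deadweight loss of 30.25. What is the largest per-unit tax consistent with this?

Competitive equilibrium: 114.9 − 4.28Q = 83 + 1.5Q → Q* = 5.519, P* = 91.2785.
A tax t gives ΔQ = t/5.78 and wedge t, so DWL = t²/11.56.
t²/11.56 = 30.25 → t² = 349.69 → t = 18.7.

18.7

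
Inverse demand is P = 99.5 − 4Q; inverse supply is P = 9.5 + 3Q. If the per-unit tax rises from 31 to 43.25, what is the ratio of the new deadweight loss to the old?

Competitive equilibrium: 99.5 − 4Q = 9.5 + 3Q → Q* = 12.8571, P* = 48.0714.
For a per-unit tax t: ΔQ = t/7, so DWL = ½·t·(t/7) = t²/14.
At t = 31: DWL = 68.643. At t = 43.25: DWL = 133.612.
Ratio = (43.25/31)² = 1.946.

1.946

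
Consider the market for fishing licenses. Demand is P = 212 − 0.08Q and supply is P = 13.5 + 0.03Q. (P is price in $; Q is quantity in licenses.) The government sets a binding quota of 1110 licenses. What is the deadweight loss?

Competitive equilibrium: 212 − 0.08Q = 13.5 + 0.03Q → Q* = 1804.5455, P* = 67.6364.
At Q = 1110: demand price = 212 − 0.08·1110 = 123.2; supply price = 13.5 + 0.03·1110 = 46.8.
ΔQ = 1804.5455 − 1110 = 694.5455; wedge = 123.2 − 46.8 = 76.4.
Welfare loss = ½ × 694.5455 × 76.4 = $26531.64.

$26531.64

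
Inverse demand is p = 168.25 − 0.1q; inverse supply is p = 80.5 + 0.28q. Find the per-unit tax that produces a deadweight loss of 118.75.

9.5

Competitive equilibrium: 168.25 − 0.1q = 80.5 + 0.28q → q* = 230.9211, p* = 145.1579.
A tax t gives Δq = t/0.38 and wedge t, so DWL = t²/0.76.
t²/0.76 = 118.75 → t² = 90.25 → t = 9.5.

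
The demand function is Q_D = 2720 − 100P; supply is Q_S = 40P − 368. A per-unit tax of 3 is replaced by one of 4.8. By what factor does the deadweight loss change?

2.56

In inverse form: demand P = 27.2 − 0.01Q, supply P = 9.2 + 0.025Q.
Competitive equilibrium: 27.2 − 0.01Q = 9.2 + 0.025Q → Q* = 514.2857, P* = 22.0571.
For a per-unit tax t: ΔQ = t/0.035, so DWL = ½·t·(t/0.035) = t²/0.07.
At t = 3: DWL = 128.571. At t = 4.8: DWL = 329.143.
Ratio = (4.8/3)² = 2.56.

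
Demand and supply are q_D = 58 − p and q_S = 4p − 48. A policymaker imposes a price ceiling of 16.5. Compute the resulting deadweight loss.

220.90

In inverse form: demand p = 58 − q, supply p = 12 + 0.25q.
Competitive equilibrium: 58 − q = 12 + 0.25q → q* = 36.8, p* = 21.2.
At the ceiling p = 16.5, quantity supplied = (16.5 − 12)/0.25 = 18.
Willingness to pay at q' = 18: 58 − 1·18 = 40.
Δq = 36.8 − 18 = 18.8; wedge = 40 − 16.5 = 23.5.
The triangle = ½ × 18.8 × 23.5 = 220.90.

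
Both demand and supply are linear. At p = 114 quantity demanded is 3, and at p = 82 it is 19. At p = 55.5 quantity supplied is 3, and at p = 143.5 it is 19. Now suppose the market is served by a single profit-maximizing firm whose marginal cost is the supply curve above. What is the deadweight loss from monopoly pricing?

19.39

Demand slope = (82 − 114)/(19 − 3) = −2, so p = 120 − 2q.
Supply slope = (143.5 − 55.5)/(19 − 3) = 5.5, so p = 39 + 5.5q.
Competitive equilibrium: 120 − 2q = 39 + 5.5q → q* = 10.8, p* = 98.4.
Marginal revenue: MR = 120 − 4q. Set MR = MC: 120 − 4q = 39 + 5.5q → q_m = 8.5263.
Price p_m = 120 − 2·8.5263 = 102.9474; MC(q_m) = 39 + 5.5·8.5263 = 85.8947.
Competitive q* = 10.8, so Δq = 2.2737; wedge = 102.9474 − 85.8947 = 17.0527.
Deadweight loss = ½ × 2.2737 × 17.0527 = 19.39.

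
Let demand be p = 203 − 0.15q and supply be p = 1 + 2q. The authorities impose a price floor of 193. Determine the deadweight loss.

800.41

Competitive equilibrium: 203 − 0.15q = 1 + 2q → q* = 93.9535, p* = 188.907.
At the floor p = 193, quantity demanded = (203 − 193)/0.15 = 66.6667.
Sellers' marginal cost at q' = 66.6667: 1 + 2·66.6667 = 134.3334.
Δq = 93.9535 − 66.6667 = 27.2868; wedge = 193 − 134.3334 = 58.6666.
DWL = ½ × 27.2868 × 58.6666 = 800.41.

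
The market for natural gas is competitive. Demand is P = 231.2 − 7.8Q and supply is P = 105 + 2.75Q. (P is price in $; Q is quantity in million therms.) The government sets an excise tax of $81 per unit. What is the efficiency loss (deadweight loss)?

$310.95 million

Competitive equilibrium: 231.2 − 7.8Q = 105 + 2.75Q → Q* = 11.9621, P* = 137.8957.
With the tax, the buyer price exceeds the seller price by 81: (231.2 − 7.8Q) − (105 + 2.75Q) = 81 → Q' = 4.2844.
ΔQ = 11.9621 − 4.2844 = 7.6777; the wedge equals the tax, 81.
Welfare loss = ½ × 7.6777 × 81 = $310.95 million.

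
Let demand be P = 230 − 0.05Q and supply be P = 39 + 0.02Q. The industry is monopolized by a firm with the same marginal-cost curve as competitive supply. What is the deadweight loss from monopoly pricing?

Competitive equilibrium: 230 − 0.05Q = 39 + 0.02Q → Q* = 2728.57143, P* = 93.57143.
Marginal revenue: MR = 230 − 0.1Q. Set MR = MC: 230 − 0.1Q = 39 + 0.02Q → Q_m = 1591.66667.
Price P_m = 230 − 0.05·1591.66667 = 150.41667; MC(Q_m) = 39 + 0.02·1591.66667 = 70.83333.
Competitive Q* = 2728.57143, so ΔQ = 1136.90476; wedge = 150.41667 − 70.83333 = 79.58334.
DWL = ½ × 1136.90476 × 79.58334 = 45239.34.

45239.34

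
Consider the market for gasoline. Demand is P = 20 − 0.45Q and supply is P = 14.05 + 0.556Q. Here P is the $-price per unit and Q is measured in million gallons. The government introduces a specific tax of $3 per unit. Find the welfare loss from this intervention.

Competitive equilibrium: 20 − 0.45Q = 14.05 + 0.556Q → Q* = 5.9145, P* = 17.3385.
With the tax, the buyer price exceeds the seller price by 3: (20 − 0.45Q) − (14.05 + 0.556Q) = 3 → Q' = 2.9324.
ΔQ = 5.9145 − 2.9324 = 2.9821; the wedge equals the tax, 3.
The triangle = ½ × 2.9821 × 3 = $4.47 million.

$4.47 million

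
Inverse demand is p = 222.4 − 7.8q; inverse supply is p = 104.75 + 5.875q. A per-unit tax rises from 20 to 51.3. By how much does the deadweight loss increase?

81.60

Competitive equilibrium: 222.4 − 7.8q = 104.75 + 5.875q → q* = 8.6033, p* = 155.2943.
For a per-unit tax t: Δq = t/13.675, so DWL = ½·t·(t/13.675) = t²/27.35.
At t = 20: DWL = 14.625. At t = 51.3: DWL = 96.223.
Increase = 96.223 − 14.625 = 81.60.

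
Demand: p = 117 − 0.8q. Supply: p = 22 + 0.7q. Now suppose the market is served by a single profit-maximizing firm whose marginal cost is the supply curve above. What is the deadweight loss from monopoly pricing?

Competitive equilibrium: 117 − 0.8q = 22 + 0.7q → q* = 63.3333, p* = 66.3333.
Marginal revenue: MR = 117 − 1.6q. Set MR = MC: 117 − 1.6q = 22 + 0.7q → q_m = 41.3043.
Price p_m = 117 − 0.8·41.3043 = 83.9566; MC(q_m) = 22 + 0.7·41.3043 = 50.913.
Competitive q* = 63.3333, so Δq = 22.029; wedge = 83.9566 − 50.913 = 33.0436.
The triangle = ½ × 22.029 × 33.0436 = 363.96.

363.96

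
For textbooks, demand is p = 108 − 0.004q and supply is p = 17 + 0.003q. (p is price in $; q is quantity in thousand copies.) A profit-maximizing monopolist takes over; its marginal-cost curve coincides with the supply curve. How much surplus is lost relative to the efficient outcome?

Competitive equilibrium: 108 − 0.004q = 17 + 0.003q → q* = 13000, p* = 56.
Marginal revenue: MR = 108 − 0.008q. Set MR = MC: 108 − 0.008q = 17 + 0.003q → q_m = 8272.72727.
Price p_m = 108 − 0.004·8272.72727 = 74.90909; MC(q_m) = 17 + 0.003·8272.72727 = 41.81818.
Competitive q* = 13000, so Δq = 4727.27273; wedge = 74.90909 − 41.81818 = 33.09091.
Welfare loss = ½ × 4727.27273 × 33.09091 = $78214.88 thousand.

$78214.88 thousand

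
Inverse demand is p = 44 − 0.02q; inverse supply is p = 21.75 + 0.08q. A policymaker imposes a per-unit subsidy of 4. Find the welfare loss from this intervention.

80

Competitive equilibrium: 44 − 0.02q = 21.75 + 0.08q → q* = 222.5, p* = 39.55.
The subsidy lowers effective supply by 4: p = 17.75 + 0.08q.
New quantity: 44 − 0.02q = 17.75 + 0.08q → q' = 262.5.
Overproduction Δq = 262.5 − 222.5 = 40; wedge = subsidy = 4.
DWL = ½ × 40 × 4 = 80.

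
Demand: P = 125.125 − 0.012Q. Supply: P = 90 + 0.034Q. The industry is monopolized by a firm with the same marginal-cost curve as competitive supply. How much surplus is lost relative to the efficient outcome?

574.05

Competitive equilibrium: 125.125 − 0.012Q = 90 + 0.034Q → Q* = 763.58696, P* = 115.96196.
Marginal revenue: MR = 125.125 − 0.024Q. Set MR = MC: 125.125 − 0.024Q = 90 + 0.034Q → Q_m = 605.60345.
Price P_m = 125.125 − 0.012·605.60345 = 117.85776; MC(Q_m) = 90 + 0.034·605.60345 = 110.59052.
Competitive Q* = 763.58696, so ΔQ = 157.98351; wedge = 117.85776 − 110.59052 = 7.26724.
Welfare loss = ½ × 157.98351 × 7.26724 = 574.05.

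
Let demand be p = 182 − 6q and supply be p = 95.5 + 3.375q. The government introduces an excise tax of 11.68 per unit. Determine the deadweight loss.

Competitive equilibrium: 182 − 6q = 95.5 + 3.375q → q* = 9.2267, p* = 126.64.
With the tax, the buyer price exceeds the seller price by 11.68: (182 − 6q) − (95.5 + 3.375q) = 11.68 → q' = 7.9808.
Δq = 9.2267 − 7.9808 = 1.2459; the wedge equals the tax, 11.68.
The triangle = ½ × 1.2459 × 11.68 = 7.28.

7.28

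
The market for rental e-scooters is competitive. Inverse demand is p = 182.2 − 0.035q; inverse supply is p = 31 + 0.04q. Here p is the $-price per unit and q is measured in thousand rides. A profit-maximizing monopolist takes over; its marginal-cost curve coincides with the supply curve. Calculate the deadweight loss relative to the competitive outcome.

$15429.90 thousand

Competitive equilibrium: 182.2 − 0.035q = 31 + 0.04q → q* = 2016, p* = 111.64.
Marginal revenue: MR = 182.2 − 0.07q. Set MR = MC: 182.2 − 0.07q = 31 + 0.04q → q_m = 1374.5455.
Price p_m = 182.2 − 0.035·1374.5455 = 134.0909; MC(q_m) = 31 + 0.04·1374.5455 = 85.9818.
Competitive q* = 2016, so Δq = 641.4545; wedge = 134.0909 − 85.9818 = 48.1091.
Welfare loss = ½ × 641.4545 × 48.1091 = $15429.90 thousand.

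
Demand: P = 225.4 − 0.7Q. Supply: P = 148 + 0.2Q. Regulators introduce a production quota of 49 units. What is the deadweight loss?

616.05

Competitive equilibrium: 225.4 − 0.7Q = 148 + 0.2Q → Q* = 86, P* = 165.2.
At Q = 49: demand price = 225.4 − 0.7·49 = 191.1; supply price = 148 + 0.2·49 = 157.8.
ΔQ = 86 − 49 = 37; wedge = 191.1 − 157.8 = 33.3.
DWL = ½ × 37 × 33.3 = 616.05.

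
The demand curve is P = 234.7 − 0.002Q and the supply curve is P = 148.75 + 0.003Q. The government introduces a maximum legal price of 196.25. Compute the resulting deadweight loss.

4601.36

Competitive equilibrium: 234.7 − 0.002Q = 148.75 + 0.003Q → Q* = 17190, P* = 200.32.
At the ceiling P = 196.25, quantity supplied = (196.25 − 148.75)/0.003 = 15833.33333.
Willingness to pay at Q' = 15833.33333: 234.7 − 0.002·15833.33333 = 203.03333.
ΔQ = 17190 − 15833.33333 = 1356.66667; wedge = 203.03333 − 196.25 = 6.78333.
Welfare loss = ½ × 1356.66667 × 6.78333 = 4601.36.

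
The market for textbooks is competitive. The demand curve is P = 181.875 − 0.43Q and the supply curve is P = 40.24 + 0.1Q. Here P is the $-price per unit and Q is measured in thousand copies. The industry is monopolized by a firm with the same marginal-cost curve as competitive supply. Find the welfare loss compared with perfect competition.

Competitive equilibrium: 181.875 − 0.43Q = 40.24 + 0.1Q → Q* = 267.235849, P* = 66.963585.
Marginal revenue: MR = 181.875 − 0.86Q. Set MR = MC: 181.875 − 0.86Q = 40.24 + 0.1Q → Q_m = 147.536458.
Price P_m = 181.875 − 0.43·147.536458 = 118.434323; MC(Q_m) = 40.24 + 0.1·147.536458 = 54.993646.
Competitive Q* = 267.235849, so ΔQ = 119.699391; wedge = 118.434323 − 54.993646 = 63.440677.
Deadweight loss = ½ × 119.699391 × 63.440677 = $3796.91 thousand.

$3796.91 thousand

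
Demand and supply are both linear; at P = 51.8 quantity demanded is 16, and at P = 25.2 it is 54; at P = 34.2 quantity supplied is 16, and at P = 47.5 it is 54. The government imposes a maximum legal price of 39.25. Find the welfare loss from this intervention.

2.86

Demand slope = (25.2 − 51.8)/(54 − 16) = −0.7, so P = 63 − 0.7Q.
Supply slope = (47.5 − 34.2)/(54 − 16) = 0.35, so P = 28.6 + 0.35Q.
Competitive equilibrium: 63 − 0.7Q = 28.6 + 0.35Q → Q* = 32.7619, P* = 40.0667.
At the ceiling P = 39.25, quantity supplied = (39.25 − 28.6)/0.35 = 30.4286.
Willingness to pay at Q' = 30.4286: 63 − 0.7·30.4286 = 41.7.
ΔQ = 32.7619 − 30.4286 = 2.3333; wedge = 41.7 − 39.25 = 2.45.
The triangle = ½ × 2.3333 × 2.45 = 2.86.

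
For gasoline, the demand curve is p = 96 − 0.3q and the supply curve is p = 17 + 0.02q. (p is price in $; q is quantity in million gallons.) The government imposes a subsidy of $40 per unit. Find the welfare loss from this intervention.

$2500 million

Competitive equilibrium: 96 − 0.3q = 17 + 0.02q → q* = 246.875, p* = 21.9375.
The subsidy lowers effective supply by 40: p = 0.02q − 23.
New quantity: 96 − 0.3q = 0.02q − 23 → q' = 371.875.
Overproduction Δq = 371.875 − 246.875 = 125; wedge = subsidy = 40.
DWL = ½ × 125 × 40 = $2500 million.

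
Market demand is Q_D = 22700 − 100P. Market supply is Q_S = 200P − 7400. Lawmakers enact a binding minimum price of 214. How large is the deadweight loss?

In inverse form: demand P = 227 − 0.01Q, supply P = 37 + 0.005Q.
Competitive equilibrium: 227 − 0.01Q = 37 + 0.005Q → Q* = 12666.66667, P* = 100.33333.
At the floor P = 214, quantity demanded = (227 − 214)/0.01 = 1300.
Sellers' marginal cost at Q' = 1300: 37 + 0.005·1300 = 43.5.
ΔQ = 12666.66667 − 1300 = 11366.66667; wedge = 214 − 43.5 = 170.5.
DWL = ½ × 11366.66667 × 170.5 = 969008.33.

969008.33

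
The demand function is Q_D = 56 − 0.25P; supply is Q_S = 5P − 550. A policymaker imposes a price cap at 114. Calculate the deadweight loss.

In inverse form: demand P = 224 − 4Q, supply P = 110 + 0.2Q.
Competitive equilibrium: 224 − 4Q = 110 + 0.2Q → Q* = 27.1429, P* = 115.4286.
At the ceiling P = 114, quantity supplied = (114 − 110)/0.2 = 20.
Willingness to pay at Q' = 20: 224 − 4·20 = 144.
ΔQ = 27.1429 − 20 = 7.1429; wedge = 144 − 114 = 30.
Welfare loss = ½ × 7.1429 × 30 = 107.14.

107.14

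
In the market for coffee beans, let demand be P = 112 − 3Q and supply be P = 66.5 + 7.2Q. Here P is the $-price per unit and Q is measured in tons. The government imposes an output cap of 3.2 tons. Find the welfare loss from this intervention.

$8.11

Competitive equilibrium: 112 − 3Q = 66.5 + 7.2Q → Q* = 4.4608, P* = 98.6176.
At Q = 3.2: demand price = 112 − 3·3.2 = 102.4; supply price = 66.5 + 7.2·3.2 = 89.54.
ΔQ = 4.4608 − 3.2 = 1.2608; wedge = 102.4 − 89.54 = 12.86.
The triangle = ½ × 1.2608 × 12.86 = $8.11.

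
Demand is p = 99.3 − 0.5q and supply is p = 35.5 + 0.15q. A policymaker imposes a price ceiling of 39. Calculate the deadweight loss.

Competitive equilibrium: 99.3 − 0.5q = 35.5 + 0.15q → q* = 98.1538, p* = 50.2231.
At the ceiling p = 39, quantity supplied = (39 − 35.5)/0.15 = 23.3333.
Willingness to pay at q' = 23.3333: 99.3 − 0.5·23.3333 = 87.6334.
Δq = 98.1538 − 23.3333 = 74.8205; wedge = 87.6334 − 39 = 48.6334.
Deadweight loss = ½ × 74.8205 × 48.6334 = 1819.39.

1819.39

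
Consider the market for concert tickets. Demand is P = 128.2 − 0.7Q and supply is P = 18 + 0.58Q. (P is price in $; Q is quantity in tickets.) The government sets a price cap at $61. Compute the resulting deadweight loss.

$91.48

Competitive equilibrium: 128.2 − 0.7Q = 18 + 0.58Q → Q* = 86.0938, P* = 67.9344.
At the ceiling P = 61, quantity supplied = (61 − 18)/0.58 = 74.1379.
Willingness to pay at Q' = 74.1379: 128.2 − 0.7·74.1379 = 76.3035.
ΔQ = 86.0938 − 74.1379 = 11.9559; wedge = 76.3035 − 61 = 15.3035.
The triangle = ½ × 11.9559 × 15.3035 = $91.48.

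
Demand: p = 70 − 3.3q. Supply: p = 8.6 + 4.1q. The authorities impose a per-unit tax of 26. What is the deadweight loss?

Competitive equilibrium: 70 − 3.3q = 8.6 + 4.1q → q* = 8.2973, p* = 42.6189.
With the tax, the buyer price exceeds the seller price by 26: (70 − 3.3q) − (8.6 + 4.1q) = 26 → q' = 4.7838.
Δq = 8.2973 − 4.7838 = 3.5135; the wedge equals the tax, 26.
Welfare loss = ½ × 3.5135 × 26 = 45.68.

45.68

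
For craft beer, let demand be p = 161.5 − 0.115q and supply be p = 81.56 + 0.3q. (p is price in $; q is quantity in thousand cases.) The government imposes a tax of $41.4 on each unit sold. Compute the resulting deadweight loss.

Competitive equilibrium: 161.5 − 0.115q = 81.56 + 0.3q → q* = 192.6265, p* = 139.348.
With the tax, the buyer price exceeds the seller price by 41.4: (161.5 − 0.115q) − (81.56 + 0.3q) = 41.4 → q' = 92.8675.
Δq = 192.6265 − 92.8675 = 99.759; the wedge equals the tax, 41.4.
Deadweight loss = ½ × 99.759 × 41.4 = $2065.01 thousand.

$2065.01 thousand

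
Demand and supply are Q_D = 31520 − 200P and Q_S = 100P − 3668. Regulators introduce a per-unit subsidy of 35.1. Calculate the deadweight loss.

In inverse form: demand P = 157.6 − 0.005Q, supply P = 36.68 + 0.01Q.
Competitive equilibrium: 157.6 − 0.005Q = 36.68 + 0.01Q → Q* = 8061.3333, P* = 117.2933.
The subsidy lowers effective supply by 35.1: P = 1.58 + 0.01Q.
New quantity: 157.6 − 0.005Q = 1.58 + 0.01Q → Q' = 10401.3333.
Overproduction ΔQ = 10401.3333 − 8061.3333 = 2340; wedge = subsidy = 35.1.
Welfare loss = ½ × 2340 × 35.1 = 41067.

41067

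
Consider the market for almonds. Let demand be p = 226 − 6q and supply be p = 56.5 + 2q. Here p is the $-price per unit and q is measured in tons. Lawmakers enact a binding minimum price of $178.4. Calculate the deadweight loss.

Competitive equilibrium: 226 − 6q = 56.5 + 2q → q* = 21.1875, p* = 98.875.
At the floor p = 178.4, quantity demanded = (226 − 178.4)/6 = 7.9333.
Sellers' marginal cost at q' = 7.9333: 56.5 + 2·7.9333 = 72.3666.
Δq = 21.1875 − 7.9333 = 13.2542; wedge = 178.4 − 72.3666 = 106.0334.
DWL = ½ × 13.2542 × 106.0334 = $702.69.

$702.69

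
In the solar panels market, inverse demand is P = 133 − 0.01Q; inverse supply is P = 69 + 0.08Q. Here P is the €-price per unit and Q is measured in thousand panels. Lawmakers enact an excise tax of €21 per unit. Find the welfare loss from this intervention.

Competitive equilibrium: 133 − 0.01Q = 69 + 0.08Q → Q* = 711.1111, P* = 125.8889.
With the tax, the buyer price exceeds the seller price by 21: (133 − 0.01Q) − (69 + 0.08Q) = 21 → Q' = 477.7778.
ΔQ = 711.1111 − 477.7778 = 233.3333; the wedge equals the tax, 21.
Deadweight loss = ½ × 233.3333 × 21 = €2450 thousand.

€2450 thousand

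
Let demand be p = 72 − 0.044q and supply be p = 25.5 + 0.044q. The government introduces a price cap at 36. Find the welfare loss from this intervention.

Competitive equilibrium: 72 − 0.044q = 25.5 + 0.044q → q* = 528.4091, p* = 48.75.
At the ceiling p = 36, quantity supplied = (36 − 25.5)/0.044 = 238.6364.
Willingness to pay at q' = 238.6364: 72 − 0.044·238.6364 = 61.5.
Δq = 528.4091 − 238.6364 = 289.7727; wedge = 61.5 − 36 = 25.5.
Welfare loss = ½ × 289.7727 × 25.5 = 3694.60.

3694.60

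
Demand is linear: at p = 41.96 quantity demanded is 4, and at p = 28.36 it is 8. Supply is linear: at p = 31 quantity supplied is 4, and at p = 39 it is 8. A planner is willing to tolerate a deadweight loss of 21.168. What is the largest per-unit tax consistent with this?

Demand slope = (28.36 − 41.96)/(8 − 4) = −3.4, so p = 55.56 − 3.4q.
Supply slope = (39 − 31)/(8 − 4) = 2, so p = 23 + 2q.
Competitive equilibrium: 55.56 − 3.4q = 23 + 2q → q* = 6.0296, p* = 35.0593.
A tax t gives Δq = t/5.4 and wedge t, so DWL = t²/10.8.
t²/10.8 = 21.168 → t² = 228.6144 → t = 15.12.

15.12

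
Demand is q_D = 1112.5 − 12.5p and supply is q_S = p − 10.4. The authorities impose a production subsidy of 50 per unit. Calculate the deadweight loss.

In inverse form: demand p = 89 − 0.08q, supply p = 10.4 + q.
Competitive equilibrium: 89 − 0.08q = 10.4 + q → q* = 72.7778, p* = 83.1778.
The subsidy lowers effective supply by 50: p = q − 39.6.
New quantity: 89 − 0.08q = q − 39.6 → q' = 119.0741.
Overproduction Δq = 119.0741 − 72.7778 = 46.2963; wedge = subsidy = 50.
The triangle = ½ × 46.2963 × 50 = 1157.41.

1157.41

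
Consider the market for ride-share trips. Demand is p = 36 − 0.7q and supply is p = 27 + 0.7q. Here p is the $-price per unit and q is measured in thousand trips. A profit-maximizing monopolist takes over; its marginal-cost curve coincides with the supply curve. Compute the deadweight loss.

Competitive equilibrium: 36 − 0.7q = 27 + 0.7q → q* = 6.4286, p* = 31.5.
Marginal revenue: MR = 36 − 1.4q. Set MR = MC: 36 − 1.4q = 27 + 0.7q → q_m = 4.2857.
Price p_m = 36 − 0.7·4.2857 = 33; MC(q_m) = 27 + 0.7·4.2857 = 30.
Competitive q* = 6.4286, so Δq = 2.1429; wedge = 33 − 30 = 3.
Welfare loss = ½ × 2.1429 × 3 = $3.21 thousand.

$3.21 thousand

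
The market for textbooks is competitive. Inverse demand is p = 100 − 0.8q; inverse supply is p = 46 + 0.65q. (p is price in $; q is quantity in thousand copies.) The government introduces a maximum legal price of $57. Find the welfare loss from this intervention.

$299.30 thousand

Competitive equilibrium: 100 − 0.8q = 46 + 0.65q → q* = 37.2414, p* = 70.2069.
At the ceiling p = 57, quantity supplied = (57 − 46)/0.65 = 16.9231.
Willingness to pay at q' = 16.9231: 100 − 0.8·16.9231 = 86.4615.
Δq = 37.2414 − 16.9231 = 20.3183; wedge = 86.4615 − 57 = 29.4615.
Deadweight loss = ½ × 20.3183 × 29.4615 = $299.30 thousand.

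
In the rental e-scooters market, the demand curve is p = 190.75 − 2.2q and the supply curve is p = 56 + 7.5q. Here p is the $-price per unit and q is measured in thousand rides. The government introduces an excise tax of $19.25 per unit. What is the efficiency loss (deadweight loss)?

Competitive equilibrium: 190.75 − 2.2q = 56 + 7.5q → q* = 13.8918, p* = 160.1881.
With the tax, the buyer price exceeds the seller price by 19.25: (190.75 − 2.2q) − (56 + 7.5q) = 19.25 → q' = 11.9072.
Δq = 13.8918 − 11.9072 = 1.9846; the wedge equals the tax, 19.25.
The triangle = ½ × 1.9846 × 19.25 = $19.10 thousand.

$19.10 thousand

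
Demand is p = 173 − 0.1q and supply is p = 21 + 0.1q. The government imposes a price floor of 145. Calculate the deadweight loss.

Competitive equilibrium: 173 − 0.1q = 21 + 0.1q → q* = 760, p* = 97.
At the floor p = 145, quantity demanded = (173 − 145)/0.1 = 280.
Sellers' marginal cost at q' = 280: 21 + 0.1·280 = 49.
Δq = 760 − 280 = 480; wedge = 145 − 49 = 96.
DWL = ½ × 480 × 96 = 23040.

23040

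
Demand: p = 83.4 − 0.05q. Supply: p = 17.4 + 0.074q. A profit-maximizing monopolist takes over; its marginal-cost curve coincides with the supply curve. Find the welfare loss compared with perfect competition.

1450.37

Competitive equilibrium: 83.4 − 0.05q = 17.4 + 0.074q → q* = 532.2581, p* = 56.7871.
Marginal revenue: MR = 83.4 − 0.1q. Set MR = MC: 83.4 − 0.1q = 17.4 + 0.074q → q_m = 379.3103.
Price p_m = 83.4 − 0.05·379.3103 = 64.4345; MC(q_m) = 17.4 + 0.074·379.3103 = 45.469.
Competitive q* = 532.2581, so Δq = 152.9478; wedge = 64.4345 − 45.469 = 18.9655.
The triangle = ½ × 152.9478 × 18.9655 = 1450.37.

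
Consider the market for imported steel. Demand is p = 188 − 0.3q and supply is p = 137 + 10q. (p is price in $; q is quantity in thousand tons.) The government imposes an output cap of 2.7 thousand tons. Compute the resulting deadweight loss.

Competitive equilibrium: 188 − 0.3q = 137 + 10q → q* = 4.9515, p* = 186.5146.
At q = 2.7: demand price = 188 − 0.3·2.7 = 187.19; supply price = 137 + 10·2.7 = 164.
Δq = 4.9515 − 2.7 = 2.2515; wedge = 187.19 − 164 = 23.19.
DWL = ½ × 2.2515 × 23.19 = $26.11 thousand.

$26.11 thousand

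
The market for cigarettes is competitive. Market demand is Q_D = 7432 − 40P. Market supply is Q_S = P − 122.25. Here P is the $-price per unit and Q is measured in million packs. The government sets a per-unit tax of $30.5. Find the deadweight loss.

$453.78 million

In inverse form: demand P = 185.8 − 0.025Q, supply P = 122.25 + Q.
Competitive equilibrium: 185.8 − 0.025Q = 122.25 + Q → Q* = 62, P* = 184.25.
With the tax, the buyer price exceeds the seller price by 30.5: (185.8 − 0.025Q) − (122.25 + Q) = 30.5 → Q' = 32.2439.
ΔQ = 62 − 32.2439 = 29.7561; the wedge equals the tax, 30.5.
Welfare loss = ½ × 29.7561 × 30.5 = $453.78 million.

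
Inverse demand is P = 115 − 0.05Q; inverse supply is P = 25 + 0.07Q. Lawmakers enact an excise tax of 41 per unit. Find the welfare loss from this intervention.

7004.17

Competitive equilibrium: 115 − 0.05Q = 25 + 0.07Q → Q* = 750, P* = 77.5.
With the tax, the buyer price exceeds the seller price by 41: (115 − 0.05Q) − (25 + 0.07Q) = 41 → Q' = 408.3333.
ΔQ = 750 − 408.3333 = 341.6667; the wedge equals the tax, 41.
Deadweight loss = ½ × 341.6667 × 41 = 7004.17.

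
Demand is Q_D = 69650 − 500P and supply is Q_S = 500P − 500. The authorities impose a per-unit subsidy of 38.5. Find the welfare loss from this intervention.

185281.25

In inverse form: demand P = 139.3 − 0.002Q, supply P = 1 + 0.002Q.
Competitive equilibrium: 139.3 − 0.002Q = 1 + 0.002Q → Q* = 34575, P* = 70.15.
The subsidy lowers effective supply by 38.5: P = 0.002Q − 37.5.
New quantity: 139.3 − 0.002Q = 0.002Q − 37.5 → Q' = 44200.
Overproduction ΔQ = 44200 − 34575 = 9625; wedge = subsidy = 38.5.
DWL = ½ × 9625 × 38.5 = 185281.25.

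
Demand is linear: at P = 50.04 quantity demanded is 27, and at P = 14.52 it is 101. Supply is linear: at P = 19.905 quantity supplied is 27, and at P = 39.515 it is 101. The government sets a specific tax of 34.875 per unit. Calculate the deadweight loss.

816.29

Demand slope = (14.52 − 50.04)/(101 − 27) = −0.48, so P = 63 − 0.48Q.
Supply slope = (39.515 − 19.905)/(101 − 27) = 0.265, so P = 12.75 + 0.265Q.
Competitive equilibrium: 63 − 0.48Q = 12.75 + 0.265Q → Q* = 67.4497, P* = 30.6242.
With the tax, the buyer price exceeds the seller price by 34.875: (63 − 0.48Q) − (12.75 + 0.265Q) = 34.875 → Q' = 20.6376.
ΔQ = 67.4497 − 20.6376 = 46.8121; the wedge equals the tax, 34.875.
The triangle = ½ × 46.8121 × 34.875 = 816.29.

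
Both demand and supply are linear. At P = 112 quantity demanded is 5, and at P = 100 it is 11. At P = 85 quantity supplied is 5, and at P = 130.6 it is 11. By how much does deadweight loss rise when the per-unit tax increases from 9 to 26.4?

32.08

Demand slope = (100 − 112)/(11 − 5) = −2, so P = 122 − 2Q.
Supply slope = (130.6 − 85)/(11 − 5) = 7.6, so P = 47 + 7.6Q.
Competitive equilibrium: 122 − 2Q = 47 + 7.6Q → Q* = 7.8125, P* = 106.375.
For a per-unit tax t: ΔQ = t/9.6, so DWL = ½·t·(t/9.6) = t²/19.2.
At t = 9: DWL = 4.219. At t = 26.4: DWL = 36.3.
Increase = 36.3 − 4.219 = 32.08.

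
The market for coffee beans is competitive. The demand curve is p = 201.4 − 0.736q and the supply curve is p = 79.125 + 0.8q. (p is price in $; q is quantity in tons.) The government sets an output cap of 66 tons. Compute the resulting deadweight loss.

Competitive equilibrium: 201.4 − 0.736q = 79.125 + 0.8q → q* = 79.6061, p* = 142.8099.
At q = 66: demand price = 201.4 − 0.736·66 = 152.824; supply price = 79.125 + 0.8·66 = 131.925.
Δq = 79.6061 − 66 = 13.6061; wedge = 152.824 − 131.925 = 20.899.
Welfare loss = ½ × 13.6061 × 20.899 = $142.18.

$142.18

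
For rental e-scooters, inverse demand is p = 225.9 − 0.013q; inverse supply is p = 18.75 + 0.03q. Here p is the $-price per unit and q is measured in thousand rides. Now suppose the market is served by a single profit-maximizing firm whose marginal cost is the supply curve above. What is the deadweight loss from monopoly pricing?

Competitive equilibrium: 225.9 − 0.013q = 18.75 + 0.03q → q* = 4817.44186, p* = 163.27326.
Marginal revenue: MR = 225.9 − 0.026q. Set MR = MC: 225.9 − 0.026q = 18.75 + 0.03q → q_m = 3699.10714.
Price p_m = 225.9 − 0.013·3699.10714 = 177.81161; MC(q_m) = 18.75 + 0.03·3699.10714 = 129.72321.
Competitive q* = 4817.44186, so Δq = 1118.33472; wedge = 177.81161 − 129.72321 = 48.0884.
The triangle = ½ × 1118.33472 × 48.0884 = $26889.46 thousand.

$26889.46 thousand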